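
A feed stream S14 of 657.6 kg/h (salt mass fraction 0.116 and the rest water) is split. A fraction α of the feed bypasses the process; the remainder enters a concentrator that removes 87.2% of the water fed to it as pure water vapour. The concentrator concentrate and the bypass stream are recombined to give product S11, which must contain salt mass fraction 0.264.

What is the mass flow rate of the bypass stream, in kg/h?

179.4 kg/h

All 657.6×0.116 = 76.282 kg/h of salt reaches S11, so S11 = 76.282/0.264 = 288.95 kg/h and vapour = 368.65 kg/h.
The evaporator receives (1−α)·657.6 of feed at 0.884 water and removes 0.872 of that water:
0.872×0.884×(1−α)×657.6 = 368.65
(1−α) = 368.65/506.91 = 0.7273;  α = 0.2727.
Bypass flow = 0.2727×657.6 = 179.35 kg/h.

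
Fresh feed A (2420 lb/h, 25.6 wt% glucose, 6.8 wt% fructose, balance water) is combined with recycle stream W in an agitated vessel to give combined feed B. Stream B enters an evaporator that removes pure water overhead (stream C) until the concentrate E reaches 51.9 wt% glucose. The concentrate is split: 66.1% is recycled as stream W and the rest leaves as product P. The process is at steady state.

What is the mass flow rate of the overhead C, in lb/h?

Overall glucose balance (none leaves overhead): glucose in fresh feed = glucose in product, i.e. 2420×0.256 = (1−0.661)·E·0.519.
E = 619.52/(0.519×0.339) = 3521.2 lb/h.
Recycle W = 0.661×3521.2 = 2327.5 lb/h.
Combined feed B = 2420 + 2327.5 = 4747.5 lb/h.
Overhead C = B − E = 4747.5 − 3521.2 = 1226.3 lb/h.

1226 lb/h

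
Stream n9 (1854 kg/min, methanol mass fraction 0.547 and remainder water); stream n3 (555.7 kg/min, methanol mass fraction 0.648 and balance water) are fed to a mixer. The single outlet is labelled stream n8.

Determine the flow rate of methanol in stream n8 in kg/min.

1374 kg/min

methanol out = methanol in = 1854×0.547 + 555.7×0.648 = 1374.2 kg/min.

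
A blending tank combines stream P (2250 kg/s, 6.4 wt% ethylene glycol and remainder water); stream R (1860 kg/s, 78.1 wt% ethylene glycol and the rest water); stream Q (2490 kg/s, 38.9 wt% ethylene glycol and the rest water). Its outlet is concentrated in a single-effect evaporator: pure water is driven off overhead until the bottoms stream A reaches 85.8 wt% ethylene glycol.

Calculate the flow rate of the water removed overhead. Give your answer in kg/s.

3610 kg/s

ethylene glycol entering = 2250×0.064 + 1860×0.781 + 2490×0.389 = 2565.3 kg/s.
All ethylene glycol reports to A, so A = 2565.3/0.858 = 2989.8 kg/s.
Total feed = 6600 kg/s; overhead = 6600 − 2989.8 = 3610.2 kg/s.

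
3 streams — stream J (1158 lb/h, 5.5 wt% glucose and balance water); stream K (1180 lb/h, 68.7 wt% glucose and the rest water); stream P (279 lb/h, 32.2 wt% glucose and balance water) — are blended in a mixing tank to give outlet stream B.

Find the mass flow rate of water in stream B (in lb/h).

water out = water in = 1158×0.945 + 1180×0.313 + 279×0.678 = 1652.8 lb/h.

1653 lb/h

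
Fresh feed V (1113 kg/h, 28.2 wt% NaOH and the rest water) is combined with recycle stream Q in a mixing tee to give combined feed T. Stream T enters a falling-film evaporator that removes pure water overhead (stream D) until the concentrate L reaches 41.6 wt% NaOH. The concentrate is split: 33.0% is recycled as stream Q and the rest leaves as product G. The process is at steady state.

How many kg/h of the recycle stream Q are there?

371.6 kg/h

Overall NaOH balance (none leaves overhead): NaOH in fresh feed = NaOH in product, i.e. 1113×0.282 = (1−0.330)·L·0.416.
L = 313.87/(0.416×0.670) = 1126.1 kg/h.
Recycle Q = 0.330×1126.1 = 371.61 kg/h.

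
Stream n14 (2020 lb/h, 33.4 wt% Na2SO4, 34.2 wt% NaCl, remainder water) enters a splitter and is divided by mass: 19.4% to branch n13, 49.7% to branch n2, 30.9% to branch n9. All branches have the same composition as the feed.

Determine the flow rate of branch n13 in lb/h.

Branch n13 flow = 0.194×2020 = 391.88 lb/h.

391.9 lb/h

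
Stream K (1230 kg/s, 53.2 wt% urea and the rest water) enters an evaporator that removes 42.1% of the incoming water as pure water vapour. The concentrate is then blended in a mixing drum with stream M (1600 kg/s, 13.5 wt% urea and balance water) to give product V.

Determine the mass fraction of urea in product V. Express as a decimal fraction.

0.336

Vapour removed = 0.421×0.468×1230 = 242.34 kg/s; concentrate = 987.66 kg/s.
urea reaching the mixer = 654.36 (from concentrate) + 1600×0.135 = 870.36 kg/s.
Product flow = 987.66 + 1600 = 2587.7 kg/s; urea fraction = 0.336.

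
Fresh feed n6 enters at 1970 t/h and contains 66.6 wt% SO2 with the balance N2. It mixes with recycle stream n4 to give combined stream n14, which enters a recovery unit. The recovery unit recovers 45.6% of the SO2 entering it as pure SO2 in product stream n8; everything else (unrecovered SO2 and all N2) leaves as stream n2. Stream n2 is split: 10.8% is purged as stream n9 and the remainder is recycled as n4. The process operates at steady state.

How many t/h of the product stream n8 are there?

SO2 in n14: m_A = 1970×0.666 + (1−0.108)·(1−0.456)·m_A, so m_A = 1312/0.5148 = 2548.8 t/h.
Product n8 = 0.456×2548.8 = 1162.3 t/h.

1162 t/h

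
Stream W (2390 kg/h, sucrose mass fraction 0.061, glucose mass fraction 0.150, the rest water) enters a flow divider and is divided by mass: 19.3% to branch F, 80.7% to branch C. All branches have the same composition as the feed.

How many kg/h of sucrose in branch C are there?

117.7 kg/h

Branch C total = 0.807×2390 = 1928.7 kg/h.
sucrose in C = 0.061×1928.7 = 117.65 kg/h.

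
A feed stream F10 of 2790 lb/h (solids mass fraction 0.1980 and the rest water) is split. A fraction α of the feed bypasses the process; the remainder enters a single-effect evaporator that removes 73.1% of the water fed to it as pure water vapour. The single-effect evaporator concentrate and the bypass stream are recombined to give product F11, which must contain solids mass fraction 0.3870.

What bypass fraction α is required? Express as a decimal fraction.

All 2790×0.198 = 552.42 lb/h of solids reaches F11, so F11 = 552.42/0.387 = 1427.4 lb/h and vapour = 1362.6 lb/h.
The evaporator receives (1−α)·2790 of feed at 0.802 water and removes 0.731 of that water:
0.731×0.802×(1−α)×2790 = 1362.6
(1−α) = 1362.6/1635.7 = 0.8330;  α = 0.1670.

0.167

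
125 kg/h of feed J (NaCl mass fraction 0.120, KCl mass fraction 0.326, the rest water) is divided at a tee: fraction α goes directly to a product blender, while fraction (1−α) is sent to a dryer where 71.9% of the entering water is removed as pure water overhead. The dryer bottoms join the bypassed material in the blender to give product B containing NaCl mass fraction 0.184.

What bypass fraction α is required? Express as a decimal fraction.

All 125×0.120 = 15 kg/h of NaCl reaches B, so B = 15/0.184 = 81.522 kg/h and vapour = 43.478 kg/h.
The evaporator receives (1−α)·125 of feed at 0.554 water and removes 0.719 of that water:
0.719×0.554×(1−α)×125 = 43.478
(1−α) = 43.478/49.791 = 0.8732;  α = 0.1268.

0.127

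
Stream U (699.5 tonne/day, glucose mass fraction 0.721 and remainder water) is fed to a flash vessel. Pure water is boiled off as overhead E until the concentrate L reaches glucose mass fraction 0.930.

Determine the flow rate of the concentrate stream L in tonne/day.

542.3 tonne/day

glucose is conserved: 699.5×0.721 = 504.34 tonne/day all reports to the concentrate.
Concentrate = 504.34/(target fraction) = 542.3 tonne/day.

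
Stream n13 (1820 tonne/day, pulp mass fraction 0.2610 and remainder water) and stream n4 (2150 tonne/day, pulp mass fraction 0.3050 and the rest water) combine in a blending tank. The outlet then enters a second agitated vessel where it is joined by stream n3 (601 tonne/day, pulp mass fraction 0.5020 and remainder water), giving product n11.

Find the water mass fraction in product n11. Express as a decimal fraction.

Overall, product flow = 4571 tonne/day.
water in = 1820×0.739 + 2150×0.695 + 601×0.498 = 3138.5 tonne/day.
water fraction in n11 = 0.6866.

0.6866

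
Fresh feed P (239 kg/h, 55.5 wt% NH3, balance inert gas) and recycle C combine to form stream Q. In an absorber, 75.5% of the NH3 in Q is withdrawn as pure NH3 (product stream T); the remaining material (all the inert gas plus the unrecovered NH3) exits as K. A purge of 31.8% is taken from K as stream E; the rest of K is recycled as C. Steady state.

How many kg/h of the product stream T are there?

NH3 in Q: m_A = 239×0.555 + (1−0.318)·(1−0.755)·m_A, so m_A = 132.65/0.8329 = 159.25 kg/h.
Product T = 0.755×159.25 = 120.24 kg/h.

120.2 kg/h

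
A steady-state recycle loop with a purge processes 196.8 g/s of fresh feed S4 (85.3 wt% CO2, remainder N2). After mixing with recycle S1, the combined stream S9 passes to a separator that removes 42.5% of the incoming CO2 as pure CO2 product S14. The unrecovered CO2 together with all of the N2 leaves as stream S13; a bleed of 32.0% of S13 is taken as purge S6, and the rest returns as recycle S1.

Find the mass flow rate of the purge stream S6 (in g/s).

79.65 g/s

N2 enters only via S4 and leaves only via the purge: 196.8×0.147 = 0.320×(N2 in S13), and the separator passes all N2, so N2 in S9 = N2 in S13 = 90.405 g/s.
CO2 in S9: m_A = 196.8×0.853 + (1−0.320)·(1−0.425)·m_A, so m_A = 167.87/0.6090 = 275.65 g/s.
S13 = (1−0.425)×275.65 + 90.405 = 248.9 g/s.
Purge S6 = 0.320×248.9 = 79.649 g/s.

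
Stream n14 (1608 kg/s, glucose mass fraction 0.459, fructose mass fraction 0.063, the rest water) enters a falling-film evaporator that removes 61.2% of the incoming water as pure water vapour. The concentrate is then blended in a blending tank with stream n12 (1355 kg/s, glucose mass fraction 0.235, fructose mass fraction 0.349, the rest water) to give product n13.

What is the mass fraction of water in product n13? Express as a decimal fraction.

Vapour removed = 0.612×0.478×1608 = 470.4 kg/s; concentrate = 1137.6 kg/s.
water reaching the mixer = 298.23 (from concentrate) + 1355×0.416 = 861.91 kg/s.
Product flow = 1137.6 + 1355 = 2492.6 kg/s; water fraction = 0.346.

0.346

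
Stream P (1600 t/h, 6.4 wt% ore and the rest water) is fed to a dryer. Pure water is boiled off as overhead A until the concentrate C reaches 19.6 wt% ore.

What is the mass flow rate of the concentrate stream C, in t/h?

ore is conserved: 1600×0.064 = 102.4 t/h all reports to the concentrate.
Concentrate = 102.4/(target fraction) = 522.45 t/h.

522.4 t/h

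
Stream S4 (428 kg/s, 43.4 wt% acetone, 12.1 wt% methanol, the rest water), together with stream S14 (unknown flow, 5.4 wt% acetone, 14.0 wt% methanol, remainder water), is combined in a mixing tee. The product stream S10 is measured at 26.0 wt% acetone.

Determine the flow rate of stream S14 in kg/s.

Let S14 be the unknown flow. Total out = 428 + S14.
acetone balance: 185.75 + 0.054·S14 = 0.260·(428 + S14)
(0.054 − 0.260)·S14 = 0.260×428 − 185.75 = -74.472
S14 = -74.472 / -0.206 = 361.51 kg/s

361.5 kg/s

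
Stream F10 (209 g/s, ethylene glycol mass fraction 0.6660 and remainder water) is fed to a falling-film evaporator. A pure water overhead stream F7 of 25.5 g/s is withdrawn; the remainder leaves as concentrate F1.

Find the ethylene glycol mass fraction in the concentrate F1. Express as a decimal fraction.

0.7586

ethylene glycol is not removed: 209×0.666 = 139.19 g/s of ethylene glycol enters F1.
Concentrate = 209 − 25.5 = 183.5 g/s.
Mass fraction = 139.19/183.5 = 0.7586.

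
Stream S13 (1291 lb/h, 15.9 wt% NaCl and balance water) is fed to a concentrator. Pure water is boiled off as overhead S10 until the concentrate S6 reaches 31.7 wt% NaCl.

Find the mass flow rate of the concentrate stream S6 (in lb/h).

647.5 lb/h

NaCl is conserved: 1291×0.159 = 205.27 lb/h all reports to the concentrate.
Concentrate = 205.27/(target fraction) = 647.54 lb/h.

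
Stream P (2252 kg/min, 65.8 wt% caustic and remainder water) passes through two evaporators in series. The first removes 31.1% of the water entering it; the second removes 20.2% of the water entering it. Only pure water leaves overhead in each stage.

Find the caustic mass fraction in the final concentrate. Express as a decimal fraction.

0.778

water in feed = 2252×0.342 = 770.18 kg/min.
After stage 1: water left = (1−0.311)×770.18 = 530.66; stream total = 2012.5 kg/min.
After stage 2: water left = (1−0.202)×530.66 = 423.46; final concentrate = 1905.3 kg/min.
caustic fraction = 1481.8/1905.3 = 0.778.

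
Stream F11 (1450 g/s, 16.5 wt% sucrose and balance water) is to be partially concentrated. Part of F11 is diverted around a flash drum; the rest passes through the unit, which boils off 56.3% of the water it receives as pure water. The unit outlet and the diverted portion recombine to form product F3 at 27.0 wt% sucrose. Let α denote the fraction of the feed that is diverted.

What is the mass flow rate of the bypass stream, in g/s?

250.5 g/s

All 1450×0.165 = 239.25 g/s of sucrose reaches F3, so F3 = 239.25/0.270 = 886.11 g/s and vapour = 563.89 g/s.
The evaporator receives (1−α)·1450 of feed at 0.835 water and removes 0.563 of that water:
0.563×0.835×(1−α)×1450 = 563.89
(1−α) = 563.89/681.65 = 0.8272;  α = 0.1728.
Bypass flow = 0.1728×1450 = 250.5 g/s.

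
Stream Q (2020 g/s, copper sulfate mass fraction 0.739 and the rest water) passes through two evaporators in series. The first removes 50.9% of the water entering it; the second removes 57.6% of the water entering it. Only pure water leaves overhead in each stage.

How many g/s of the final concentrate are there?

1603 g/s

water in feed = 2020×0.261 = 527.22 g/s.
After stage 1: water left = (1−0.509)×527.22 = 258.87; stream total = 1751.6 g/s.
After stage 2: water left = (1−0.576)×258.87 = 109.76; final concentrate = 1602.5 g/s.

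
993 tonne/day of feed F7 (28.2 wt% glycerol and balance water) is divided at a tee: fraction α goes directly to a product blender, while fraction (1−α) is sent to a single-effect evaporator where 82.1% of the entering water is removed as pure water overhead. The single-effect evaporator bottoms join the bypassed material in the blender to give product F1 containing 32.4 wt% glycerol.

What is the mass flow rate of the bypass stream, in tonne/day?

All 993×0.282 = 280.03 tonne/day of glycerol reaches F1, so F1 = 280.03/0.324 = 864.28 tonne/day and vapour = 128.72 tonne/day.
The evaporator receives (1−α)·993 of feed at 0.718 water and removes 0.821 of that water:
0.821×0.718×(1−α)×993 = 128.72
(1−α) = 128.72/585.35 = 0.2199;  α = 0.7801.
Bypass flow = 0.7801×993 = 774.63 tonne/day.

774.6 tonne/day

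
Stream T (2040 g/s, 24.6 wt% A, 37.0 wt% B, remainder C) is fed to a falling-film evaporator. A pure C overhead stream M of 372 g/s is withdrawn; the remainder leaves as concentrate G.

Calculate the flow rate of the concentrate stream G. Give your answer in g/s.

1668 g/s

Concentrate = 2040 − 372 = 1668 g/s.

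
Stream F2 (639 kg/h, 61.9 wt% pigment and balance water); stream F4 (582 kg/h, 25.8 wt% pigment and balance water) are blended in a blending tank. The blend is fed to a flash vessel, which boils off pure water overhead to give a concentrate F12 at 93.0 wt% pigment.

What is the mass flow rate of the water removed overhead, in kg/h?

634.2 kg/h

pigment entering = 639×0.619 + 582×0.258 = 545.7 kg/h.
All pigment reports to F12, so F12 = 545.7/0.930 = 586.77 kg/h.
Total feed = 1221 kg/h; overhead = 1221 − 586.77 = 634.23 kg/h.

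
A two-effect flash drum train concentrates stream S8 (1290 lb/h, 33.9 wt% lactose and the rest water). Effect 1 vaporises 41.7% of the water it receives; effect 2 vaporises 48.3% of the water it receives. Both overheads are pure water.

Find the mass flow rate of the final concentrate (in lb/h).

694.3 lb/h

water in feed = 1290×0.661 = 852.69 lb/h.
After stage 1: water left = (1−0.417)×852.69 = 497.12; stream total = 934.43 lb/h.
After stage 2: water left = (1−0.483)×497.12 = 257.01; final concentrate = 694.32 lb/h.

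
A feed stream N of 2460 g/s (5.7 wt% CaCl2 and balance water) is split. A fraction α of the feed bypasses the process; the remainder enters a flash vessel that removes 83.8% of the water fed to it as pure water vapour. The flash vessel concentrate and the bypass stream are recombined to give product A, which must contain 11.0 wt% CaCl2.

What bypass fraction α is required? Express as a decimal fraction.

0.390

All 2460×0.057 = 140.22 g/s of CaCl2 reaches A, so A = 140.22/0.110 = 1274.7 g/s and vapour = 1185.3 g/s.
The evaporator receives (1−α)·2460 of feed at 0.943 water and removes 0.838 of that water:
0.838×0.943×(1−α)×2460 = 1185.3
(1−α) = 1185.3/1944 = 0.6097;  α = 0.3903.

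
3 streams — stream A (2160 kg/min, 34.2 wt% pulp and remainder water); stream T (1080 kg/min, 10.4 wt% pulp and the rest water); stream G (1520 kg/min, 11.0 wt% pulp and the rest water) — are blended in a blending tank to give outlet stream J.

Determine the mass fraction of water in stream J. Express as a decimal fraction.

Total flow out = 2160 + 1080 + 1520 = 4760 kg/min.
water in = 2160×0.658 + 1080×0.896 + 1520×0.890 = 3741.8 kg/min.
water mass fraction in J = 3741.8/4760 = 0.7861.

0.7861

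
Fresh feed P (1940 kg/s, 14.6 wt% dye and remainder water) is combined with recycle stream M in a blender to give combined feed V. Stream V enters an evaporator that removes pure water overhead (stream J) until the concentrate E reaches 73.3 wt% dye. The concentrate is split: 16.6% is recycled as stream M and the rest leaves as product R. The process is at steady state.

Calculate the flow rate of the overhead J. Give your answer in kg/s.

Overall dye balance (none leaves overhead): dye in fresh feed = dye in product, i.e. 1940×0.146 = (1−0.166)·E·0.733.
E = 283.24/(0.733×0.834) = 463.32 kg/s.
Recycle M = 0.166×463.32 = 76.912 kg/s.
Combined feed V = 1940 + 76.912 = 2016.9 kg/s.
Overhead J = V − E = 2016.9 − 463.32 = 1553.6 kg/s.

1554 kg/s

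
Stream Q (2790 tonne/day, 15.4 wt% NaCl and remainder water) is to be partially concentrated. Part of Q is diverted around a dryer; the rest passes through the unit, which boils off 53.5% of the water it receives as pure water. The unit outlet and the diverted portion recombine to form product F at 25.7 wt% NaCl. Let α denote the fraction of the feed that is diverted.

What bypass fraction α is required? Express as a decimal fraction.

0.115

All 2790×0.154 = 429.66 tonne/day of NaCl reaches F, so F = 429.66/0.257 = 1671.8 tonne/day and vapour = 1118.2 tonne/day.
The evaporator receives (1−α)·2790 of feed at 0.846 water and removes 0.535 of that water:
0.535×0.846×(1−α)×2790 = 1118.2
(1−α) = 1118.2/1262.8 = 0.8855;  α = 0.1145.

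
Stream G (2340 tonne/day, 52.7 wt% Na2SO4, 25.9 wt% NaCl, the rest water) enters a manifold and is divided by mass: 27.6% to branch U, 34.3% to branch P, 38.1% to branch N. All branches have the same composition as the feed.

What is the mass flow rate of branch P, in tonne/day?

802.6 tonne/day

Branch P flow = 0.343×2340 = 802.62 tonne/day.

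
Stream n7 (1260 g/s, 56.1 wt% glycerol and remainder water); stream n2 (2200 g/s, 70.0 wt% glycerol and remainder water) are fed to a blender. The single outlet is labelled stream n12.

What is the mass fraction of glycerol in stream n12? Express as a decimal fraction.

Total flow out = 1260 + 2200 = 3460 g/s.
glycerol in = 1260×0.561 + 2200×0.700 = 2246.9 g/s.
glycerol mass fraction in n12 = 2246.9/3460 = 0.6494.

0.6494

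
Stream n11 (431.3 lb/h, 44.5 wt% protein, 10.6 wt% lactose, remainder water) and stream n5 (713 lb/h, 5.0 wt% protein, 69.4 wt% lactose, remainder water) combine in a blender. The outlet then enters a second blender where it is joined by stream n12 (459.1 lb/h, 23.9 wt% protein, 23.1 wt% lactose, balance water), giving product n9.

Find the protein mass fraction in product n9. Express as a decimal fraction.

Overall, product flow = 1603.4 lb/h.
protein in = 431.3×0.445 + 713×0.050 + 459.1×0.239 = 337.3 lb/h.
protein fraction in n9 = 0.2104.

0.2104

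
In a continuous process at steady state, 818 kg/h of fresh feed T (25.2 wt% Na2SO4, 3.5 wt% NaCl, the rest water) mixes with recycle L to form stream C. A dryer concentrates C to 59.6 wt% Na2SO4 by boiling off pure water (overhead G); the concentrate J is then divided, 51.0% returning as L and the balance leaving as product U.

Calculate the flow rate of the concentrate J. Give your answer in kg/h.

705.8 kg/h

Overall Na2SO4 balance (none leaves overhead): Na2SO4 in fresh feed = Na2SO4 in product, i.e. 818×0.252 = (1−0.510)·J·0.596.
J = 206.14/(0.596×0.490) = 705.85 kg/h.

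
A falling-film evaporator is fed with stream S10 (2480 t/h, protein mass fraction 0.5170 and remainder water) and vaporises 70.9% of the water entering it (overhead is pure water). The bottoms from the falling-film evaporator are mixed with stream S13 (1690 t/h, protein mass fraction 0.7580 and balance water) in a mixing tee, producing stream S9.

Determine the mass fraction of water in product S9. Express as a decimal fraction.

Vapour removed = 0.709×0.483×2480 = 849.27 t/h; concentrate = 1630.7 t/h.
water reaching the mixer = 348.57 (from concentrate) + 1690×0.242 = 757.55 t/h.
Product flow = 1630.7 + 1690 = 3320.7 t/h; water fraction = 0.2281.

0.2281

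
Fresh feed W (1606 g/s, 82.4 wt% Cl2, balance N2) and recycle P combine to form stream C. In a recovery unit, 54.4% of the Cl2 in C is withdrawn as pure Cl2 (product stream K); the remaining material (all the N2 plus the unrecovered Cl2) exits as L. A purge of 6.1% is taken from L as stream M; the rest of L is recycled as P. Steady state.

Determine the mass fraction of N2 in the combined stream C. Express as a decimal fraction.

N2 enters only via W and leaves only via the purge: 1606×0.176 = 0.061×(N2 in L), and the recovery unit passes all N2, so N2 in C = N2 in L = 4633.7 g/s.
Cl2 in C: m_A = 1606×0.824 + (1−0.061)·(1−0.544)·m_A, so m_A = 1323.3/0.5718 = 2314.3 g/s.
C = 2314.3 + 4633.7 = 6948 g/s.
N2 fraction in C = 4633.7/6948 = 0.6669.

0.6669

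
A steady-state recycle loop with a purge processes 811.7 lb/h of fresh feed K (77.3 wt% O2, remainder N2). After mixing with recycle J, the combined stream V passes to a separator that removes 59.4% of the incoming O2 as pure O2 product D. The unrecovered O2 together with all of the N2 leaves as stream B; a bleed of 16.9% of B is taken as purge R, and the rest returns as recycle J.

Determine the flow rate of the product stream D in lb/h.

O2 in V: m_A = 811.7×0.773 + (1−0.169)·(1−0.594)·m_A, so m_A = 627.44/0.6626 = 946.92 lb/h.
Product D = 0.594×946.92 = 562.47 lb/h.

562.5 lb/h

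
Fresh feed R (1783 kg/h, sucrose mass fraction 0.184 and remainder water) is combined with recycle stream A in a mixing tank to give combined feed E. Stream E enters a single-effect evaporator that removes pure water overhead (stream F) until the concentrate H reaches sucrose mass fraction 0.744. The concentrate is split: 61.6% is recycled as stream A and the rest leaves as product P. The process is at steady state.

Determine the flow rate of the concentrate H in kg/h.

1148 kg/h

Overall sucrose balance (none leaves overhead): sucrose in fresh feed = sucrose in product, i.e. 1783×0.184 = (1−0.616)·H·0.744.
H = 328.07/(0.744×0.384) = 1148.3 kg/h.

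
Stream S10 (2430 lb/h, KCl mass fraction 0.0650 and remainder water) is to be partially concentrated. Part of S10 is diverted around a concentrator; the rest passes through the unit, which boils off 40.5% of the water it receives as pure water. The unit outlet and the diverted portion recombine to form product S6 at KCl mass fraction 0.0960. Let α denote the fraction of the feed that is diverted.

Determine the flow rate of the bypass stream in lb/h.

357.8 lb/h

All 2430×0.065 = 157.95 lb/h of KCl reaches S6, so S6 = 157.95/0.096 = 1645.3 lb/h and vapour = 784.69 lb/h.
The evaporator receives (1−α)·2430 of feed at 0.935 water and removes 0.405 of that water:
0.405×0.935×(1−α)×2430 = 784.69
(1−α) = 784.69/920.18 = 0.8528;  α = 0.1472.
Bypass flow = 0.1472×2430 = 357.81 lb/h.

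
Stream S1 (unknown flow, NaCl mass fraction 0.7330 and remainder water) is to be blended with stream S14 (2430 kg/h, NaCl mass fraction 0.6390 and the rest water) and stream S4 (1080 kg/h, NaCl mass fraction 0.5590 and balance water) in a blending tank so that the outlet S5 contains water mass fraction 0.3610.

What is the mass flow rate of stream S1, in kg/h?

919.1 kg/h

Let S1 be the unknown flow. Total out = 3510 + S1.
water balance: 1353.5 + 0.267·S1 = 0.361·(3510 + S1)
(0.267 − 0.361)·S1 = 0.361×3510 − 1353.5 = -86.4
S1 = -86.4 / -0.094 = 919.15 kg/h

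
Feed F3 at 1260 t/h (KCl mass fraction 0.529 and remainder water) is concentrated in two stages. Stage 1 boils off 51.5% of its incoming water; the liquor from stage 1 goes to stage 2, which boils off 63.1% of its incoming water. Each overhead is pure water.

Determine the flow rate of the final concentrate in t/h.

water in feed = 1260×0.471 = 593.46 t/h.
After stage 1: water left = (1−0.515)×593.46 = 287.83; stream total = 954.37 t/h.
After stage 2: water left = (1−0.631)×287.83 = 106.21; final concentrate = 772.75 t/h.

772.7 t/h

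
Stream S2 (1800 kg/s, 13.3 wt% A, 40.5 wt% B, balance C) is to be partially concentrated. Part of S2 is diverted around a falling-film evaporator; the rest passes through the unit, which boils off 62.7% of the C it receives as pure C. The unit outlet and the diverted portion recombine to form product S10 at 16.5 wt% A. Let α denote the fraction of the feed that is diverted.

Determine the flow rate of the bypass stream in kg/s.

594.9 kg/s

All 1800×0.133 = 239.4 kg/s of A reaches S10, so S10 = 239.4/0.165 = 1450.9 kg/s and vapour = 349.09 kg/s.
The evaporator receives (1−α)·1800 of feed at 0.462 C and removes 0.627 of that C:
0.627×0.462×(1−α)×1800 = 349.09
(1−α) = 349.09/521.41 = 0.6695;  α = 0.3305.
Bypass flow = 0.3305×1800 = 594.88 kg/s.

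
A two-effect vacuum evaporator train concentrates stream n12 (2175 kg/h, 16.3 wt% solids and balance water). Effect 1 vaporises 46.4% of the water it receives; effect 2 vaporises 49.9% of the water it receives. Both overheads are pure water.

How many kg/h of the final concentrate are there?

water in feed = 2175×0.837 = 1820.5 kg/h.
After stage 1: water left = (1−0.464)×1820.5 = 975.77; stream total = 1330.3 kg/h.
After stage 2: water left = (1−0.499)×975.77 = 488.86; final concentrate = 843.39 kg/h.

843.4 kg/h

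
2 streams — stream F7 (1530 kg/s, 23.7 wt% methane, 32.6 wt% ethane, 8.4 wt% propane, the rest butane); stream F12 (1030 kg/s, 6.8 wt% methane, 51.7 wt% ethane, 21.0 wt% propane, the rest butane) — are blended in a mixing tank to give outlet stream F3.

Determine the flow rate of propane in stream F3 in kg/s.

344.8 kg/s

propane out = propane in = 1530×0.084 + 1030×0.210 = 344.82 kg/s.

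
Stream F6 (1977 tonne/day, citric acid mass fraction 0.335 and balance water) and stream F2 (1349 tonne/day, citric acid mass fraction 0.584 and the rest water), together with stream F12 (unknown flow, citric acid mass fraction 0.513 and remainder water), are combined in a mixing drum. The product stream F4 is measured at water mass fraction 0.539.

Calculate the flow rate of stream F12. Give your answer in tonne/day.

Let F12 be the unknown flow. Total out = 3326 + F12.
water balance: 1875.9 + 0.487·F12 = 0.539·(3326 + F12)
(0.487 − 0.539)·F12 = 0.539×3326 − 1875.9 = -83.175
F12 = -83.175 / -0.052 = 1599.5 tonne/day

1600 tonne/day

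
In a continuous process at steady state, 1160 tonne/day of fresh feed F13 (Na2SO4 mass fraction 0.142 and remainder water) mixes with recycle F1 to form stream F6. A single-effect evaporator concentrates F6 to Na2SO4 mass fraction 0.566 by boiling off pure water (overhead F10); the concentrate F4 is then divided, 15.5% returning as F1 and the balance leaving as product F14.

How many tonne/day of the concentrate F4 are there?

Overall Na2SO4 balance (none leaves overhead): Na2SO4 in fresh feed = Na2SO4 in product, i.e. 1160×0.142 = (1−0.155)·F4·0.566.
F4 = 164.72/(0.566×0.845) = 344.41 tonne/day.

344.4 tonne/day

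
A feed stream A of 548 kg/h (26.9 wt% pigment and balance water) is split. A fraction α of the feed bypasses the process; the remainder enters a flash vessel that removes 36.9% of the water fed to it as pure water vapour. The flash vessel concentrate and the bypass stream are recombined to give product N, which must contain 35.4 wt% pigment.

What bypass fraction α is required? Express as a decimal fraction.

0.110

All 548×0.269 = 147.41 kg/h of pigment reaches N, so N = 147.41/0.354 = 416.42 kg/h and vapour = 131.58 kg/h.
The evaporator receives (1−α)·548 of feed at 0.731 water and removes 0.369 of that water:
0.369×0.731×(1−α)×548 = 131.58
(1−α) = 131.58/147.82 = 0.8902;  α = 0.1098.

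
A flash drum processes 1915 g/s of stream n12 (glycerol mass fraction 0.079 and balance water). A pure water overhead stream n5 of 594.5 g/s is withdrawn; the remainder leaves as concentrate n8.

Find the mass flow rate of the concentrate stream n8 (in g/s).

Concentrate = 1915 − 594.5 = 1320.5 g/s.

1320 g/s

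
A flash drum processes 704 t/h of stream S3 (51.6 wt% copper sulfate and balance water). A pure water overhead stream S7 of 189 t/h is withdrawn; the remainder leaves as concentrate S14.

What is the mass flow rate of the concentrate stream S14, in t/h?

515 t/h

Concentrate = 704 − 189 = 515 t/h.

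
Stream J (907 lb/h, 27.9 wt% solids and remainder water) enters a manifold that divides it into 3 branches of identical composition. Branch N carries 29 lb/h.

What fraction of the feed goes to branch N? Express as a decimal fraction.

0.032

Fraction to N = 29/907 = 0.0320.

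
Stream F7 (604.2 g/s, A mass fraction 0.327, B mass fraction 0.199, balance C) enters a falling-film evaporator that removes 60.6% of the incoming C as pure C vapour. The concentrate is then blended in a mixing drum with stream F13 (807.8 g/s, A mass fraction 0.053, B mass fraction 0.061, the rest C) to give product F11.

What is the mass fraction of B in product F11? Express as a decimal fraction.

0.137

Vapour removed = 0.606×0.474×604.2 = 173.55 g/s; concentrate = 430.65 g/s.
B reaching the mixer = 120.24 (from concentrate) + 807.8×0.061 = 169.51 g/s.
Product flow = 430.65 + 807.8 = 1238.4 g/s; B fraction = 0.137.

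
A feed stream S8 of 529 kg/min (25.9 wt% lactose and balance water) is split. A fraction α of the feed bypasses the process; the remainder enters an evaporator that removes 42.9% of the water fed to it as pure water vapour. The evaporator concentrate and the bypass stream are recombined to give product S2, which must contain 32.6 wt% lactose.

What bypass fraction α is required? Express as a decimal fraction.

0.353

All 529×0.259 = 137.01 kg/min of lactose reaches S2, so S2 = 137.01/0.326 = 420.28 kg/min and vapour = 108.72 kg/min.
The evaporator receives (1−α)·529 of feed at 0.741 water and removes 0.429 of that water:
0.429×0.741×(1−α)×529 = 108.72
(1−α) = 108.72/168.16 = 0.6465;  α = 0.3535.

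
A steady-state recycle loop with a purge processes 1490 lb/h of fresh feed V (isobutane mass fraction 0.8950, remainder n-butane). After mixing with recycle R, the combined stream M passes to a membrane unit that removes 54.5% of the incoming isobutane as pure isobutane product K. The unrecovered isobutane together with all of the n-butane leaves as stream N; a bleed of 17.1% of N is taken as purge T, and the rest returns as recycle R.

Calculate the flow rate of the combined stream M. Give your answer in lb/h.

3056 lb/h

n-butane enters only via V and leaves only via the purge: 1490×0.105 = 0.171×(n-butane in N), and the membrane unit passes all n-butane, so n-butane in M = n-butane in N = 914.91 lb/h.
isobutane in M: m_A = 1490×0.895 + (1−0.171)·(1−0.545)·m_A, so m_A = 1333.5/0.6228 = 2141.2 lb/h.
M = 2141.2 + 914.91 = 3056.1 lb/h.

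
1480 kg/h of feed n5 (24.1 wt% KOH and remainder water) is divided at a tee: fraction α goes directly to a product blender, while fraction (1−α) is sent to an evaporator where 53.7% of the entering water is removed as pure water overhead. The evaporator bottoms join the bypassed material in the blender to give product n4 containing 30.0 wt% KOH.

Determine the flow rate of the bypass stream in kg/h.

All 1480×0.241 = 356.68 kg/h of KOH reaches n4, so n4 = 356.68/0.300 = 1188.9 kg/h and vapour = 291.07 kg/h.
The evaporator receives (1−α)·1480 of feed at 0.759 water and removes 0.537 of that water:
0.537×0.759×(1−α)×1480 = 291.07
(1−α) = 291.07/603.22 = 0.4825;  α = 0.5175.
Bypass flow = 0.5175×1480 = 765.87 kg/h.

765.9 kg/h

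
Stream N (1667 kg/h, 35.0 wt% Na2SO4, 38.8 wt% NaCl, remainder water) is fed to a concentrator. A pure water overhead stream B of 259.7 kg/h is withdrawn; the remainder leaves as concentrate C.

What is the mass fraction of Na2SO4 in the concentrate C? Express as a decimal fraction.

Na2SO4 is not removed: 1667×0.350 = 583.45 kg/h of Na2SO4 enters C.
Concentrate = 1667 − 259.7 = 1407.3 kg/h.
Mass fraction = 583.45/1407.3 = 0.415.

0.415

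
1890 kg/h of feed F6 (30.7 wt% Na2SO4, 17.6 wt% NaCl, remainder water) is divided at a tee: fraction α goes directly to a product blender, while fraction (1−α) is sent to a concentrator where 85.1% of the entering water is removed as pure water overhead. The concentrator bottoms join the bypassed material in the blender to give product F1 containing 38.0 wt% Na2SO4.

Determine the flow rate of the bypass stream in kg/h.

All 1890×0.307 = 580.23 kg/h of Na2SO4 reaches F1, so F1 = 580.23/0.380 = 1526.9 kg/h and vapour = 363.08 kg/h.
The evaporator receives (1−α)·1890 of feed at 0.517 water and removes 0.851 of that water:
0.851×0.517×(1−α)×1890 = 363.08
(1−α) = 363.08/831.54 = 0.4366;  α = 0.5634.
Bypass flow = 0.5634×1890 = 1064.8 kg/h.

1065 kg/h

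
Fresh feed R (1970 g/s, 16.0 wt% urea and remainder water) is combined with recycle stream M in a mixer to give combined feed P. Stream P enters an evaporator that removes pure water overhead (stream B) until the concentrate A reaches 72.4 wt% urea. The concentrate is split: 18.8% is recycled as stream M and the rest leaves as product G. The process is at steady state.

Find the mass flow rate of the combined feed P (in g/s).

Overall urea balance (none leaves overhead): urea in fresh feed = urea in product, i.e. 1970×0.160 = (1−0.188)·A·0.724.
A = 315.2/(0.724×0.812) = 536.16 g/s.
Recycle M = 0.188×536.16 = 100.8 g/s.
Combined feed P = 1970 + 100.8 = 2070.8 g/s.

2071 g/s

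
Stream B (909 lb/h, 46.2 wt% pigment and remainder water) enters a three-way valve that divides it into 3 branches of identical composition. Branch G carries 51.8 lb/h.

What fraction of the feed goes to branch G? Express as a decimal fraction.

Fraction to G = 51.8/909 = 0.0570.

0.057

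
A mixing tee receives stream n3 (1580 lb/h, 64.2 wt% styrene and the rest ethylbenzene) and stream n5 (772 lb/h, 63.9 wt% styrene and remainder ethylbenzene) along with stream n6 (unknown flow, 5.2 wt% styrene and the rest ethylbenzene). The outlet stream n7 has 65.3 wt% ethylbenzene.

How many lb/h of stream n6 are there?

Let n6 be the unknown flow. Total out = 2352 + n6.
ethylbenzene balance: 844.33 + 0.948·n6 = 0.653·(2352 + n6)
(0.948 − 0.653)·n6 = 0.653×2352 − 844.33 = 691.52
n6 = 691.52 / 0.295 = 2344.1 lb/h

2344 lb/h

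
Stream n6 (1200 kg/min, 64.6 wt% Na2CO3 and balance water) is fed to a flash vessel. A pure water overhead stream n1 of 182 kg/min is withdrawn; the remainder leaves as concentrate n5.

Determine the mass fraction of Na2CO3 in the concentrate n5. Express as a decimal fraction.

0.761

Na2CO3 is not removed: 1200×0.646 = 775.2 kg/min of Na2CO3 enters n5.
Concentrate = 1200 − 182 = 1018 kg/min.
Mass fraction = 775.2/1018 = 0.761.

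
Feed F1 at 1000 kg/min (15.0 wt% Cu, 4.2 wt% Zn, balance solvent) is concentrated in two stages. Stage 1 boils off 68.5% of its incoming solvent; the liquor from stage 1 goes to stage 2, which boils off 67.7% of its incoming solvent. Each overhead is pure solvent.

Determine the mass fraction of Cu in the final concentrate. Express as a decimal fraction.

0.5470

solvent in feed = 1000×0.808 = 808 kg/min.
After stage 1: solvent left = (1−0.685)×808 = 254.52; stream total = 446.52 kg/min.
After stage 2: solvent left = (1−0.677)×254.52 = 82.21; final concentrate = 274.21 kg/min.
Cu fraction = 150/274.21 = 0.5470.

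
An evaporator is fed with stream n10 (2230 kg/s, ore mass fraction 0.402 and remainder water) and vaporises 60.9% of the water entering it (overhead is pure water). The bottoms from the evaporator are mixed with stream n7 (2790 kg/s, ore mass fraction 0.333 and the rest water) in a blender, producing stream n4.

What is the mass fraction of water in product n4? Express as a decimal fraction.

0.566

Vapour removed = 0.609×0.598×2230 = 812.13 kg/s; concentrate = 1417.9 kg/s.
water reaching the mixer = 521.41 (from concentrate) + 2790×0.667 = 2382.3 kg/s.
Product flow = 1417.9 + 2790 = 4207.9 kg/s; water fraction = 0.566.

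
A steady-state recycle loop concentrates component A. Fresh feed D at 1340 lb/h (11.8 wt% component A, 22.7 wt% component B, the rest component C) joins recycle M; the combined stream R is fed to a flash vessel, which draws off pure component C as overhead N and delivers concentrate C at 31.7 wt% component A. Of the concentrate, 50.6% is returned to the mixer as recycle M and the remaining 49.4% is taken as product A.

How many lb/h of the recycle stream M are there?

510.9 lb/h

Overall component A balance (none leaves overhead): component A in fresh feed = component A in product, i.e. 1340×0.118 = (1−0.506)·C·0.317.
C = 158.12/(0.317×0.494) = 1009.7 lb/h.
Recycle M = 0.506×1009.7 = 510.92 lb/h.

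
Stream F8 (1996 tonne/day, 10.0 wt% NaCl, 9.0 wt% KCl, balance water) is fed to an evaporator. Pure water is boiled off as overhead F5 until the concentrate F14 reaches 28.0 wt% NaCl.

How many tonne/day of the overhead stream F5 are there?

1283 tonne/day

NaCl is conserved: 1996×0.100 = 199.6 tonne/day all reports to the concentrate.
Concentrate = 199.6/(target fraction) = 712.86 tonne/day.
Overhead = 1996 − 712.86 = 1283.1 tonne/day.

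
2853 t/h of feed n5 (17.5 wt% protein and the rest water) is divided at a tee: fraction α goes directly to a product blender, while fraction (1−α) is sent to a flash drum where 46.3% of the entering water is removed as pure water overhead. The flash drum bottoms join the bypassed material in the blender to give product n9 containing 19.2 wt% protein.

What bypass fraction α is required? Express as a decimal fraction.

All 2853×0.175 = 499.27 t/h of protein reaches n9, so n9 = 499.27/0.192 = 2600.4 t/h and vapour = 252.61 t/h.
The evaporator receives (1−α)·2853 of feed at 0.825 water and removes 0.463 of that water:
0.463×0.825×(1−α)×2853 = 252.61
(1−α) = 252.61/1089.8 = 0.2318;  α = 0.7682.

0.768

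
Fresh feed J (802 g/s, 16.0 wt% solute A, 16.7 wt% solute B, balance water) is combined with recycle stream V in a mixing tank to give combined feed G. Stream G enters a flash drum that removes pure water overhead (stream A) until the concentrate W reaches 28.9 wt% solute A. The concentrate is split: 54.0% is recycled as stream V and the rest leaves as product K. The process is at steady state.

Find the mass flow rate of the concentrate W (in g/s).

965.2 g/s

Overall solute A balance (none leaves overhead): solute A in fresh feed = solute A in product, i.e. 802×0.160 = (1−0.540)·W·0.289.
W = 128.32/(0.289×0.460) = 965.25 g/s.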